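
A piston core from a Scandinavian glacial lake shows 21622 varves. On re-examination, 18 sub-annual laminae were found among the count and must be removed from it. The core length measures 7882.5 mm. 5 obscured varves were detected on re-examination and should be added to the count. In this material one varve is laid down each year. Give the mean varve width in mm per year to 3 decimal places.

After corrections the count is 21622 − 18 + 5 = 21609 varves.
7882.5 mm over 21609 years gives 7882.5 / 21609 ≈ 0.365 mm per year.

0.365 mm per year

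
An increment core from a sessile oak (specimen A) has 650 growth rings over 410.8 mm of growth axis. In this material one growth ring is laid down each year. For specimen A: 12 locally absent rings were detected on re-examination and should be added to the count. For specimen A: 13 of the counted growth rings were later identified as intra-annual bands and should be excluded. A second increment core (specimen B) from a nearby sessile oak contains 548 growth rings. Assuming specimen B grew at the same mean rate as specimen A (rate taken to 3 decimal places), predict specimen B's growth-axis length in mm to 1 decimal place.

Specimen A: after corrections the count is 650 − 13 + 12 = 649 growth rings.
A: Mean rate = 410.8 mm / 649 years ≈ 0.633 mm/year.
B's length ≈ 0.633 × 548 = 346.9 mm.

346.9 mm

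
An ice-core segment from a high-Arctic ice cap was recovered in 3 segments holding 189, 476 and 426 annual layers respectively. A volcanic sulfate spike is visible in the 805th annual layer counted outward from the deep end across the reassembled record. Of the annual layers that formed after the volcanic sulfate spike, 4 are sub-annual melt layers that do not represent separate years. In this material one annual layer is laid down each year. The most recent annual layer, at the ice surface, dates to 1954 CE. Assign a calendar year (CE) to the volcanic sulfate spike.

1672 CE

Total annual layers = 189 + 476 + 426 = 1091.
1091 − 805 = 286 annual layers lie beyond the volcanic sulfate spike toward the ice surface.
286 − 4 false = 282 true annual layers after the volcanic sulfate spike.
1954 − 282 = 1672 CE.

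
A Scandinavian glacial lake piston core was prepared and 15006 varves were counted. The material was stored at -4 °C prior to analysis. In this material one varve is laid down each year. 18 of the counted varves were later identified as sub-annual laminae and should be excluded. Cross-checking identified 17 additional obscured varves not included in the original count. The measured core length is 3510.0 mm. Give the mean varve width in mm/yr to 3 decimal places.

0.234 mm/yr

Correcting the raw count gives 15006 − 18 + 17 = 15005 true varves.
Extension rate ≈ 3510.0 / 15005 = 0.234 mm/yr.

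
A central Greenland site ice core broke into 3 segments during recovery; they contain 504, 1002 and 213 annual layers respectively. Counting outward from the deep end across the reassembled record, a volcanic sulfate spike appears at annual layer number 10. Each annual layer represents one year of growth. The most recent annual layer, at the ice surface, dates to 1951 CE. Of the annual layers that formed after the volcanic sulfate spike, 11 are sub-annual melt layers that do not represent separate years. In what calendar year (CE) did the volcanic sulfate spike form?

253 CE

Total annual layers = 504 + 1002 + 213 = 1719.
1719 − 10 = 1709 annual layers lie beyond the volcanic sulfate spike toward the ice surface.
1709 − 11 false = 1698 true annual layers after the volcanic sulfate spike.
Counting back 1698 years from 1951 CE places the volcanic sulfate spike in 1951 − 1698 = 253 CE.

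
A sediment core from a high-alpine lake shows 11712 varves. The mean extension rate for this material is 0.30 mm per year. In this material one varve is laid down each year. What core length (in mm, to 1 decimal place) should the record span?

11712 years of growth are recorded.
Length ≈ 0.30 × 11712 = 3513.6 mm.

3513.6 mm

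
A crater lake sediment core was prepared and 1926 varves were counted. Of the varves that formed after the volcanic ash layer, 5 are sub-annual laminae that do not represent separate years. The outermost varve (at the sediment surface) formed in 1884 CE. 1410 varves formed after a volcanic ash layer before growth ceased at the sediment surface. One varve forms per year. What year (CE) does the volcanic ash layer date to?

479 CE

1410 varves formed after the volcanic ash layer.
1410 − 5 false = 1405 true varves after the volcanic ash layer.
1884 − 1405 = 479 CE.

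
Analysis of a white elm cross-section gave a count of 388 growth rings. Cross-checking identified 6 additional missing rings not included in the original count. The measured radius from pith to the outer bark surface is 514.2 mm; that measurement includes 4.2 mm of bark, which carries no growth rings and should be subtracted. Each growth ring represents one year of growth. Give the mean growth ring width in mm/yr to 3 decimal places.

True growth ring count = 388 + 6 = 394.
Net length = 514.2 − 4.2 = 510.0 mm.
510.0 mm over 394 years gives 510.0 / 394 ≈ 1.294 mm/yr.

1.294 mm/yr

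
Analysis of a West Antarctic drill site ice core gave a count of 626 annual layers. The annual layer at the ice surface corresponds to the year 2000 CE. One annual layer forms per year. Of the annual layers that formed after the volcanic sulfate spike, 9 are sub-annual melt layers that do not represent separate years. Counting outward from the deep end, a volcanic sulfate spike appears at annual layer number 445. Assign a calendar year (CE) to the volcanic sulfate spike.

1828 CE

Between annual layer 445 and the ice surface there are 626 − 445 = 181 annual layers.
181 − 9 false = 172 true annual layers after the volcanic sulfate spike.
Counting back 172 years from 2000 CE places the volcanic sulfate spike in 2000 − 172 = 1828 CE.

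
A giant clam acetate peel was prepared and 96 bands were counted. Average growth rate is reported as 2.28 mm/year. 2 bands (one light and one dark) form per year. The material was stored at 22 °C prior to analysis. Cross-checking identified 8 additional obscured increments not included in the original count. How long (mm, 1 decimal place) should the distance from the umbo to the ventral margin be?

118.6 mm

True band count = 96 + 8 = 104.
104 bands at 2 per year is 104 / 2 = 52 years.
52 years at 2.28 mm/year gives 2.28 × 52 = 118.6 mm.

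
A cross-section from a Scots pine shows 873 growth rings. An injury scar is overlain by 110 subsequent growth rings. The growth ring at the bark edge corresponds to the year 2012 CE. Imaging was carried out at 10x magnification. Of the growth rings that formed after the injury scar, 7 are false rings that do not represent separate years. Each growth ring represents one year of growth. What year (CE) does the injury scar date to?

110 growth rings formed after the injury scar.
Excluding 7 false growth rings: 110 − 7 = 103.
Counting back 103 years from 2012 CE places the injury scar in 2012 − 103 = 1909 CE.

1909 CE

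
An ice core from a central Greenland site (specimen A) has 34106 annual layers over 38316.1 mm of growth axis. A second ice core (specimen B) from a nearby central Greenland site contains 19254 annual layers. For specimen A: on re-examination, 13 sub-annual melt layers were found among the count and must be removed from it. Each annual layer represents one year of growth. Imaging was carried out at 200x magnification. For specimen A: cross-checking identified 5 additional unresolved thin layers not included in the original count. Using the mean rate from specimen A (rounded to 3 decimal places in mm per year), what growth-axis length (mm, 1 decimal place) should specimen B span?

Specimen A: true annual layer count = 34106 − 13 + 5 = 34098.
A: 38316.1 mm over 34098 years gives 38316.1 / 34098 ≈ 1.124 mm/yr.
B's length ≈ 1.124 × 19254 = 21641.5 mm.

21641.5 mm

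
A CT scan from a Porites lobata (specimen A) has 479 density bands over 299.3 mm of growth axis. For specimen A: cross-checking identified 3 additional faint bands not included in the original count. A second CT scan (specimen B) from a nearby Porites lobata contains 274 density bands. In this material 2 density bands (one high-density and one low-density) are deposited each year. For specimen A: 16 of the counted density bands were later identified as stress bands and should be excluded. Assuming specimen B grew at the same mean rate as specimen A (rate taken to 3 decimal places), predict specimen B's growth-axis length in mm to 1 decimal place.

Specimen A: after corrections the count is 479 − 16 + 3 = 466 density bands.
Specimen A: dividing by 2 density bands per year: 466 / 2 = 233 years.
A: Extension rate ≈ 299.3 / 233 = 1.285 mm per year.
Specimen B: dividing by 2 density bands per year: 274 / 2 = 137 years. Length of B = 1.285 × 137 = 176.0 mm.

176.0 mm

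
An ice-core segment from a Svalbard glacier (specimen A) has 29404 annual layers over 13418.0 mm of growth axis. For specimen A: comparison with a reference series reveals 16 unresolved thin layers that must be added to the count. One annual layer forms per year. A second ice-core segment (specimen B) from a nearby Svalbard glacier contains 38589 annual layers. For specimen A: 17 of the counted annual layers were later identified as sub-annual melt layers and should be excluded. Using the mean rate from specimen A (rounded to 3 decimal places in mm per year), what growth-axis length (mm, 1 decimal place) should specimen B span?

Specimen A: adjusted count: 29404 − 17 + 16 = 29403 annual layers.
A: Extension rate ≈ 13418.0 / 29403 = 0.456 mm per year.
B's length ≈ 0.456 × 38589 = 17596.6 mm.

17596.6 mm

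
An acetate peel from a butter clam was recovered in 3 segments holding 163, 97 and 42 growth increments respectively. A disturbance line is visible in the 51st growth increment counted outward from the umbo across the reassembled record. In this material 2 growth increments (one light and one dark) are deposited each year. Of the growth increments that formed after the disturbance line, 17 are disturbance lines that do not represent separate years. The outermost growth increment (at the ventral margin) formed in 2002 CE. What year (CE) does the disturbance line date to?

1885 CE

Total growth increments = 163 + 97 + 42 = 302.
Between growth increment 51 and the ventral margin there are 302 − 51 = 251 growth increments.
251 − 17 false = 234 true growth increments after the disturbance line.
234 growth increments at 2 per year is 234 / 2 = 117 years.
2002 − 117 = 1885 CE.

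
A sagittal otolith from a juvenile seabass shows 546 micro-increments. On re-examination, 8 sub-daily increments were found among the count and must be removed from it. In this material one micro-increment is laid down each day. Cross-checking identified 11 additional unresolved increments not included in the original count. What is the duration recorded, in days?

549 days

After corrections the count is 546 − 8 + 11 = 549 micro-increments.
With a one-to-one micro-increment periodicity this is 549 days.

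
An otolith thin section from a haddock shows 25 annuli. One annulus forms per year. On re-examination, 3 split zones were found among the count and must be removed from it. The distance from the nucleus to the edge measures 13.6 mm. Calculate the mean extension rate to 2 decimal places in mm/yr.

Adjusted count: 25 − 3 = 22 annuli.
Extension rate ≈ 13.6 / 22 = 0.62 mm/yr.

0.62 mm/yr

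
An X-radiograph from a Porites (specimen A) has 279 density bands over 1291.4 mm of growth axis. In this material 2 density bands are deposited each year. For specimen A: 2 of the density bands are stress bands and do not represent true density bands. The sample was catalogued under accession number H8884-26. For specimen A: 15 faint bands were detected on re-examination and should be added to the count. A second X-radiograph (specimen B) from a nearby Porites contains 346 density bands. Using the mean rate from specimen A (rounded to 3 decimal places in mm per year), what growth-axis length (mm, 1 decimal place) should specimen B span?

1530.2 mm

Specimen A: adjusted count: 279 − 2 + 15 = 292 density bands.
Specimen A: 292 density bands at 2 per year is 292 / 2 = 146 years.
A: Extension rate ≈ 1291.4 / 146 = 8.845 mm per year.
Specimen B: 346 density bands at 2 per year is 346 / 2 = 173 years. Length of B = 8.845 × 173 = 1530.2 mm.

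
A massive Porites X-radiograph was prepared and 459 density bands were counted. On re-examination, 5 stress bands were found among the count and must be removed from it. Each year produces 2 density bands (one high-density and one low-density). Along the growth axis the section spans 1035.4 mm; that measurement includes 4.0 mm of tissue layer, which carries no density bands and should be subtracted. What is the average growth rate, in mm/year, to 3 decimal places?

4.544 mm/year

True density band count = 459 − 5 = 454.
Dividing by 2 density bands per year: 454 / 2 = 227 years.
The growth record spans 1035.4 − 4.0 = 1031.4 mm.
1031.4 mm over 227 years gives 1031.4 / 227 ≈ 4.544 mm/year.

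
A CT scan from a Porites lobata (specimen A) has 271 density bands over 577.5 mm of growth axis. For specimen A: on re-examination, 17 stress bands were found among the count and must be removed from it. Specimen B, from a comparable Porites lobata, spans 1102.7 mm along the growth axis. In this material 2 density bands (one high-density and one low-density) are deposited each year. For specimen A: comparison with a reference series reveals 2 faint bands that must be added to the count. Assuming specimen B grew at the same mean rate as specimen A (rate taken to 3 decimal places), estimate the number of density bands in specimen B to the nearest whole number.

Specimen A: correcting the raw count gives 271 − 17 + 2 = 256 true density bands.
Specimen A: dividing by 2 density bands per year: 256 / 2 = 128 years.
A: Extension rate ≈ 577.5 / 128 = 4.512 mm/yr.
Specimen B: 1102.7 mm / 4.512 mm per year = 244.39 years; at 2 density bands per year that is 244.39 × 2 ≈ 489 density bands.

489 density bands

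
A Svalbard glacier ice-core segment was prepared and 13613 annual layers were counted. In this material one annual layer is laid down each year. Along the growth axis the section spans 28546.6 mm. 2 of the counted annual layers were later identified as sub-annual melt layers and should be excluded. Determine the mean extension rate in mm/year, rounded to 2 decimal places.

Adjusted count: 13613 − 2 = 13611 annual layers.
Mean rate = 28546.6 mm / 13611 years ≈ 2.10 mm/year.

2.10 mm/year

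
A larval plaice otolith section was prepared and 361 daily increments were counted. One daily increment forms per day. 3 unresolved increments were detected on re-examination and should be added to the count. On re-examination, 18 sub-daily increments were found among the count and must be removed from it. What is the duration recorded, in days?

346 days

True daily increment count = 361 − 18 + 3 = 346.
At one daily increment per day, that is 346 days.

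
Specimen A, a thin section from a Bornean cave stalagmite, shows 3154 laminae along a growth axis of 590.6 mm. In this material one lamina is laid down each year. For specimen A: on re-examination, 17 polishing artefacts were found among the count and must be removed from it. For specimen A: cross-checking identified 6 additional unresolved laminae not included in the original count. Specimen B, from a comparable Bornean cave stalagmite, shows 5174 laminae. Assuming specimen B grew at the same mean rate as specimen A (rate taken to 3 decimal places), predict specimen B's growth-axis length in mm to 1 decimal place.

Specimen A: correcting the raw count gives 3154 − 17 + 6 = 3143 true laminae.
A: Extension rate ≈ 590.6 / 3143 = 0.188 mm/year.
B's length ≈ 0.188 × 5174 = 972.7 mm.

972.7 mm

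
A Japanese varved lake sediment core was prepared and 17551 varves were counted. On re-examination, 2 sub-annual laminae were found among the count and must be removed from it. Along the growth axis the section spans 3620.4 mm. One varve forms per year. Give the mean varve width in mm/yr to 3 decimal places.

After corrections the count is 17551 − 2 = 17549 varves.
3620.4 mm over 17549 years gives 3620.4 / 17549 ≈ 0.206 mm/yr.

0.206 mm/yr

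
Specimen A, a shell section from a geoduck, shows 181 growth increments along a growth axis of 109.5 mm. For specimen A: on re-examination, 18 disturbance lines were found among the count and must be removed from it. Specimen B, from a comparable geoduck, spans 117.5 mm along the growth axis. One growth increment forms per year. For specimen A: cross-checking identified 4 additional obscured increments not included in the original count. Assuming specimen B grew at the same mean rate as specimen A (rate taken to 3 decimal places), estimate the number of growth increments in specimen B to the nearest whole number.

Specimen A: correcting the raw count gives 181 − 18 + 4 = 167 true growth increments.
A: 109.5 mm over 167 years gives 109.5 / 167 ≈ 0.656 mm/yr.
B spans 117.5 / 0.656 = 179.12 years ≈ 179 growth increments.

179 growth increments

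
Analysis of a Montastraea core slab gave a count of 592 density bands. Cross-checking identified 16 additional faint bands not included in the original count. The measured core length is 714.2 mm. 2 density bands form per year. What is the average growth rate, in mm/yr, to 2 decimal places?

2.35 mm/yr

Correcting the raw count gives 592 + 16 = 608 true density bands.
With 2 density bands per year, 608 / 2 = 304 years.
714.2 mm over 304 years gives 714.2 / 304 ≈ 2.35 mm/yr.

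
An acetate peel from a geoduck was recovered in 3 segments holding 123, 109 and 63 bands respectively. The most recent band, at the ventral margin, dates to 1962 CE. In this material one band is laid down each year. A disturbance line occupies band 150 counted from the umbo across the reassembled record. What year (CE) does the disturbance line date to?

Total bands = 123 + 109 + 63 = 295.
Between band 150 and the ventral margin there are 295 − 150 = 145 bands.
1962 − 145 = 1817 CE.

1817 CE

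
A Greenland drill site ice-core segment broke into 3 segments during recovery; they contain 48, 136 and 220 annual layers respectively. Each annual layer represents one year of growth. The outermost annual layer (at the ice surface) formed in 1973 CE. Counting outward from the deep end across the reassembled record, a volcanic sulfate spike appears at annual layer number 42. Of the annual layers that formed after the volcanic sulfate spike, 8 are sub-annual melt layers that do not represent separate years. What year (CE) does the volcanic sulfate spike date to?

1619 CE

Total annual layers = 48 + 136 + 220 = 404.
The volcanic sulfate spike sits at annual layer 42 from the deep end, so 404 − 42 = 362 annual layers formed after it.
362 − 8 false = 354 true annual layers after the volcanic sulfate spike.
The annual layer at the ice surface is 1973 CE, so the volcanic sulfate spike dates to 1973 − 354 = 1619 CE.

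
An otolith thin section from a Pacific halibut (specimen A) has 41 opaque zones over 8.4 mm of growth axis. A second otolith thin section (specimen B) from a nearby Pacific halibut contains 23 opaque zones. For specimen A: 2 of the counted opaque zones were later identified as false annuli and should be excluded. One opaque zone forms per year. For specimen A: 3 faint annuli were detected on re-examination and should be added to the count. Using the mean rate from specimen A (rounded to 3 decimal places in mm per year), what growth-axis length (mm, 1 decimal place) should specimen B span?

Specimen A: correcting the raw count gives 41 − 2 + 3 = 42 true opaque zones.
A: Extension rate ≈ 8.4 / 42 = 0.200 mm/yr.
For B, 0.200 mm/year × 23 years = 4.6 mm.

4.6 mm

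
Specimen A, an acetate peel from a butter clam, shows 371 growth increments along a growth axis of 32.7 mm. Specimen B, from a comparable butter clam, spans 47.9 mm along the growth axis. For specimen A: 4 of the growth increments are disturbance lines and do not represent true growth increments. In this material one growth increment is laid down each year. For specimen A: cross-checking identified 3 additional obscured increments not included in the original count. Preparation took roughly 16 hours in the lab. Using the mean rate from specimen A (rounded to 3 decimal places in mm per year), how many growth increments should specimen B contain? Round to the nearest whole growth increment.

Specimen A: after corrections the count is 371 − 4 + 3 = 370 growth increments.
A: Mean rate = 32.7 mm / 370 years ≈ 0.088 mm/yr.
Specimen B: 47.9 mm / 0.088 mm per year = 544.32 years ≈ 544 growth increments.

544 growth increments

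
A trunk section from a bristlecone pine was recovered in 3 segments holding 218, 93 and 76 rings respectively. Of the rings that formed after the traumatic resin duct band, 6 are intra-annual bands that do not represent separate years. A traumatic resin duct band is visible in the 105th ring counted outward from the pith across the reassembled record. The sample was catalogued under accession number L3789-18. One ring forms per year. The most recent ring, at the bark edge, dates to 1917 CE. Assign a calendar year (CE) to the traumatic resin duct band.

Total rings = 218 + 93 + 76 = 387.
The traumatic resin duct band sits at ring 105 from the pith, so 387 − 105 = 282 rings formed after it.
Excluding 6 false rings: 282 − 6 = 276.
Counting back 276 years from 1917 CE places the traumatic resin duct band in 1917 − 276 = 1641 CE.

1641 CE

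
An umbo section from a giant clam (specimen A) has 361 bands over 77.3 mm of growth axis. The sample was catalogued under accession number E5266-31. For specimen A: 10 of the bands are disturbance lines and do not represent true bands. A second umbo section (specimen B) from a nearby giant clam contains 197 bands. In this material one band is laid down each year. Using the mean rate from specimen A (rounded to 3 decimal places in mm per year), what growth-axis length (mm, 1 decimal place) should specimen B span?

43.3 mm

Specimen A: true band count = 361 − 10 = 351.
A: 77.3 mm over 351 years gives 77.3 / 351 ≈ 0.220 mm/year.
B's length ≈ 0.220 × 197 = 43.3 mm.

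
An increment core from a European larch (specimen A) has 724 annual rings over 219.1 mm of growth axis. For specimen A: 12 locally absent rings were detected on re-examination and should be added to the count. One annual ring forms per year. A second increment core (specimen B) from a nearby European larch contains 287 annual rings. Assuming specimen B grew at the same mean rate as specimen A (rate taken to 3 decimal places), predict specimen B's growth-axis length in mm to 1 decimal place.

Specimen A: adjusted count: 724 + 12 = 736 annual rings.
A: Mean rate = 219.1 mm / 736 years ≈ 0.298 mm/year.
B's length ≈ 0.298 × 287 = 85.5 mm.

85.5 mm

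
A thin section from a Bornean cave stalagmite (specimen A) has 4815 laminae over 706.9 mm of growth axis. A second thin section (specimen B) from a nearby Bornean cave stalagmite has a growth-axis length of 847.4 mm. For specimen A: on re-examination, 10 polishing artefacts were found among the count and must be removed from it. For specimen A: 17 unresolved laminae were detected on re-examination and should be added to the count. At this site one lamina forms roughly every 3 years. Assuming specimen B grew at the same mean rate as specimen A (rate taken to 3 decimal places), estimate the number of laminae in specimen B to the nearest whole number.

5765 laminae

Specimen A: correcting the raw count gives 4815 − 10 + 17 = 4822 true laminae.
Specimen A: 4822 laminae at 3 years each span 4822 × 3 = 14466 years.
A: Mean rate = 706.9 mm / 14466 years ≈ 0.049 mm/yr.
B spans 847.4 / 0.049 = 17293.88 years; at 3 years per lamina that is 17293.88 / 3 ≈ 5765 laminae.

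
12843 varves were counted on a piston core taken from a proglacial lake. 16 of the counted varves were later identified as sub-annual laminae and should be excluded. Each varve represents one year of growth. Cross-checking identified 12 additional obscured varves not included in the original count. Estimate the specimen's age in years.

After corrections the count is 12843 − 16 + 12 = 12839 varves.
With a one-to-one varve periodicity this is 12839 years.

12839 yr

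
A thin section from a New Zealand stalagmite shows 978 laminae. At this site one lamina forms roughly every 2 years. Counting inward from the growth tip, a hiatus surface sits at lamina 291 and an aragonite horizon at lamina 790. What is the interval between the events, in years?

Separation: 790 − 291 = 499 laminae.
At 2 years per lamina, 499 × 2 = 998 years.

998 years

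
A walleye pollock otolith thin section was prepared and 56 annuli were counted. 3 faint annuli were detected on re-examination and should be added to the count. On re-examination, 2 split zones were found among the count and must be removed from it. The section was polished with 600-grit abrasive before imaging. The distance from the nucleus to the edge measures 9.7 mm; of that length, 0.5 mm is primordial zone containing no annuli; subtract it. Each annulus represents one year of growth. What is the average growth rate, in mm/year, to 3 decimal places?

0.161 mm/year

After corrections the count is 56 − 2 + 3 = 57 annuli.
Removing the 0.5 mm offcut leaves 9.7 − 0.5 = 9.2 mm.
Extension rate ≈ 9.2 / 57 = 0.161 mm/year.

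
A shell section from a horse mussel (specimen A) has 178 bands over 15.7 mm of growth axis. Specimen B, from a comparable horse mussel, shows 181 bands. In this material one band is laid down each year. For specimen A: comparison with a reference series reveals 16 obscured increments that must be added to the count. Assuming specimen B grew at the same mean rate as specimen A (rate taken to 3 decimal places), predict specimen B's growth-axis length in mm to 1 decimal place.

14.7 mm

Specimen A: true band count = 178 + 16 = 194.
A: 15.7 mm over 194 years gives 15.7 / 194 ≈ 0.081 mm/year.
Length of B = 0.081 × 181 = 14.7 mm.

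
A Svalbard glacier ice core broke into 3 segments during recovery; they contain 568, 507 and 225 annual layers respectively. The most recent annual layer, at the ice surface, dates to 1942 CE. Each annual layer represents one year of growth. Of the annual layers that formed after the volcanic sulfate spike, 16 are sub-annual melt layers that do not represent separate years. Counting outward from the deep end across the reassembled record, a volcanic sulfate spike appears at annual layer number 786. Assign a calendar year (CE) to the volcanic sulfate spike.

1444 CE

Total annual layers = 568 + 507 + 225 = 1300.
The volcanic sulfate spike sits at annual layer 786 from the deep end, so 1300 − 786 = 514 annual layers formed after it.
514 − 16 false = 498 true annual layers after the volcanic sulfate spike.
1942 − 498 = 1444 CE.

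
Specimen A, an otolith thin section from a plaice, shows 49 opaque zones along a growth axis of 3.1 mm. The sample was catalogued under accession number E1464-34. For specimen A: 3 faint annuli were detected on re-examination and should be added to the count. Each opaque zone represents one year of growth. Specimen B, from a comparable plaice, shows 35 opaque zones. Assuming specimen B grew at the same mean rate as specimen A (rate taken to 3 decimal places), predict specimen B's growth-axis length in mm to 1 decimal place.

2.1 mm

Specimen A: true opaque zone count = 49 + 3 = 52.
A: Mean rate = 3.1 mm / 52 years ≈ 0.060 mm/year.
B's length ≈ 0.060 × 35 = 2.1 mm.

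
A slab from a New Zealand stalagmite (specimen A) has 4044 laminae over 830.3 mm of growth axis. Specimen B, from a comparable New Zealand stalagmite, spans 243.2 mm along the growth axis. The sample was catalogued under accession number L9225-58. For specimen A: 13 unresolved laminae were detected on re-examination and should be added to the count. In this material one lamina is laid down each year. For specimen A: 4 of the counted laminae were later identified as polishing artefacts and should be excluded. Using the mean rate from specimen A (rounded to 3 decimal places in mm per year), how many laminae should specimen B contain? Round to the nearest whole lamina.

1186 laminae

Specimen A: after corrections the count is 4044 − 4 + 13 = 4053 laminae.
A: 830.3 mm over 4053 years gives 830.3 / 4053 ≈ 0.205 mm/yr.
Specimen B: 243.2 mm / 0.205 mm per year = 1186.34 years ≈ 1186 laminae.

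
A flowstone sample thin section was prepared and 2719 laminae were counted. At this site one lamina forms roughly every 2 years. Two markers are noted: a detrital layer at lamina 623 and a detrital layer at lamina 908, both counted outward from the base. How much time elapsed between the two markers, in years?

570 yr

908 − 623 = 285 laminae lie between the two events.
285 laminae at 2 years each span 285 × 2 = 570 years.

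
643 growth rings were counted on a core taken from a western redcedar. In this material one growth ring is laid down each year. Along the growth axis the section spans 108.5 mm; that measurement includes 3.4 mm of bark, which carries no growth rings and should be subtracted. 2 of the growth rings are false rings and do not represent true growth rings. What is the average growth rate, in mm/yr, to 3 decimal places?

Adjusted count: 643 − 2 = 641 growth rings.
The growth record spans 108.5 − 3.4 = 105.1 mm.
Extension rate ≈ 105.1 / 641 = 0.164 mm/yr.

0.164 mm/yr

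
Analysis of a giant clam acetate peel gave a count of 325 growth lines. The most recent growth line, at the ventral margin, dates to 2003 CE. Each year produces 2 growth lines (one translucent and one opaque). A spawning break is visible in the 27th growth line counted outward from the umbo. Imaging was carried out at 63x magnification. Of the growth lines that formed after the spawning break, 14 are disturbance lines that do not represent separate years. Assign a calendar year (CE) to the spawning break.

1861 CE

Between growth line 27 and the ventral margin there are 325 − 27 = 298 growth lines.
Removing the 14 false growth lines leaves 298 − 14 = 284 true growth lines beyond the spawning break.
With 2 growth lines per year, 284 / 2 = 142 years.
Counting back 142 years from 2003 CE places the spawning break in 2003 − 142 = 1861 CE.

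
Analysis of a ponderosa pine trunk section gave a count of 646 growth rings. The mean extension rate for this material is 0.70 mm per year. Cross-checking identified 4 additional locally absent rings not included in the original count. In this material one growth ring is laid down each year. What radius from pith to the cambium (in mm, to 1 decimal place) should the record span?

After corrections the count is 646 + 4 = 650 growth rings.
Length ≈ 0.70 × 650 = 455.0 mm.

455.0 mm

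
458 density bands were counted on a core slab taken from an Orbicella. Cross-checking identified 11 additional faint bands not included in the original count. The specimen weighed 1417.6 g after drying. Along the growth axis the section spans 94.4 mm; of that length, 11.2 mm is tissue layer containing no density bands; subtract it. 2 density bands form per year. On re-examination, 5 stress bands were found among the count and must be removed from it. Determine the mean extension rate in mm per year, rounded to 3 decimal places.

True density band count = 458 − 5 + 11 = 464.
Dividing by 2 density bands per year: 464 / 2 = 232 years.
The growth record spans 94.4 − 11.2 = 83.2 mm.
Extension rate ≈ 83.2 / 232 = 0.359 mm per year.

0.359 mm per year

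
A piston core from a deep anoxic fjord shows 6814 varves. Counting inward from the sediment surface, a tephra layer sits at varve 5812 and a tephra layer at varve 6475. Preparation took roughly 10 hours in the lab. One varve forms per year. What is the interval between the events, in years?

6475 − 5812 = 663 varves lie between the two events.
That is 663 years at one varve per year.

663 yr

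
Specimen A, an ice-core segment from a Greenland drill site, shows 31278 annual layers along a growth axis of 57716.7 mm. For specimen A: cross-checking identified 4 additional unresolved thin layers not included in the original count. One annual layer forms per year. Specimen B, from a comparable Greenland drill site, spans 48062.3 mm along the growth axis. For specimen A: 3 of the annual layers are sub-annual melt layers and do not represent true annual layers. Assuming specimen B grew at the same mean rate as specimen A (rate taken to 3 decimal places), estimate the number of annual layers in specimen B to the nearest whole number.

Specimen A: true annual layer count = 31278 − 3 + 4 = 31279.
A: 57716.7 mm over 31279 years gives 57716.7 / 31279 ≈ 1.845 mm/year.
Specimen B: 48062.3 mm / 1.845 mm per year = 26050.03 years ≈ 26050 annual layers.

26050 annual layers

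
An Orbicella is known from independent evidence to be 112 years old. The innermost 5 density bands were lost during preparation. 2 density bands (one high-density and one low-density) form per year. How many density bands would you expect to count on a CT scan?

112 years at 2 density bands per year gives 112 × 2 = 224 density bands.
Less the 5 uncaptured density bands: 224 − 5 = 219.

219 density bands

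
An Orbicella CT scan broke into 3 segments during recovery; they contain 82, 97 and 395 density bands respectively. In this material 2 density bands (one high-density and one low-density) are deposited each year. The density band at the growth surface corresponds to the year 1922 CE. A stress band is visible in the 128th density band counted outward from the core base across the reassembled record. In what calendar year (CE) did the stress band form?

Total density bands = 82 + 97 + 395 = 574.
The stress band sits at density band 128 from the core base, so 574 − 128 = 446 density bands formed after it.
Dividing by 2 density bands per year: 446 / 2 = 223 years.
1922 − 223 = 1699 CE.

1699 CE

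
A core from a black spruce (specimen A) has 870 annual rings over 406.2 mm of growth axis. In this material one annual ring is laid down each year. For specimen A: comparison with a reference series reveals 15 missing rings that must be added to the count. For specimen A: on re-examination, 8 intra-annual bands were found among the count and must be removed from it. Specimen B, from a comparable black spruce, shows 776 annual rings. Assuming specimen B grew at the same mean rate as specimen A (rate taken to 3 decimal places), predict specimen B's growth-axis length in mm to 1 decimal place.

Specimen A: after corrections the count is 870 − 8 + 15 = 877 annual rings.
A: Mean rate = 406.2 mm / 877 years ≈ 0.463 mm per year.
Length of B = 0.463 × 776 = 359.3 mm.

359.3 mm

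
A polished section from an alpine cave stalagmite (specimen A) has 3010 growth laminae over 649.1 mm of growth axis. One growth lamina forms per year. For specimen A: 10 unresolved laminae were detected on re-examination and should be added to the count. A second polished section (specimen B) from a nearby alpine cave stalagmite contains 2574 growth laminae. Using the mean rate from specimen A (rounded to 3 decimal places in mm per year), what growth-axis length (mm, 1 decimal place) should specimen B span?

Specimen A: after corrections the count is 3010 + 10 = 3020 growth laminae.
A: 649.1 mm over 3020 years gives 649.1 / 3020 ≈ 0.215 mm per year.
B's length ≈ 0.215 × 2574 = 553.4 mm.

553.4 mm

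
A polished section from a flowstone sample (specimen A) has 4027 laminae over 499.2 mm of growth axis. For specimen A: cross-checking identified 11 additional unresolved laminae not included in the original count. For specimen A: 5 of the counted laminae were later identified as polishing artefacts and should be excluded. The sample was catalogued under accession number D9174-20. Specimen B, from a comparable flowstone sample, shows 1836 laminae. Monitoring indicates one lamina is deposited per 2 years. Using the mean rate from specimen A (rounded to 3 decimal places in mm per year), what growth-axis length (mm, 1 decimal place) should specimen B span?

227.7 mm

Specimen A: adjusted count: 4027 − 5 + 11 = 4033 laminae.
Specimen A: at 2 years per lamina, 4033 × 2 = 8066 years.
A: 499.2 mm over 8066 years gives 499.2 / 8066 ≈ 0.062 mm per year.
Specimen B: at 2 years per lamina, 1836 × 2 = 3672 years. Length of B = 0.062 × 3672 = 227.7 mm.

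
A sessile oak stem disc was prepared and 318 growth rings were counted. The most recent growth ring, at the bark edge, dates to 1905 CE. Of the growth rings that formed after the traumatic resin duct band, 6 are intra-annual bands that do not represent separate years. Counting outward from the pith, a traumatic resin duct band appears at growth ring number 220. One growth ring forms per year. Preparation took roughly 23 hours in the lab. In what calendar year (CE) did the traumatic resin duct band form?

1813 CE

Between growth ring 220 and the bark edge there are 318 − 220 = 98 growth rings.
Removing the 6 false growth rings leaves 98 − 6 = 92 true growth rings beyond the traumatic resin duct band.
Counting back 92 years from 1905 CE places the traumatic resin duct band in 1905 − 92 = 1813 CE.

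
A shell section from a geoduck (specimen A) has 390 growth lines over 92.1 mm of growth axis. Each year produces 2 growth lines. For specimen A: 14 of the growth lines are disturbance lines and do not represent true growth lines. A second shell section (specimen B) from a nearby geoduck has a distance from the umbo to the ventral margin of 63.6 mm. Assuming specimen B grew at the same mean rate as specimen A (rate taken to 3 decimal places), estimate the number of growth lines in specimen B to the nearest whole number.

260 growth lines

Specimen A: true growth line count = 390 − 14 = 376.
Specimen A: dividing by 2 growth lines per year: 376 / 2 = 188 years.
A: 92.1 mm over 188 years gives 92.1 / 188 ≈ 0.490 mm per year.
Specimen B: 63.6 mm / 0.490 mm per year = 129.80 years; at 2 growth lines per year that is 129.80 × 2 ≈ 260 growth lines.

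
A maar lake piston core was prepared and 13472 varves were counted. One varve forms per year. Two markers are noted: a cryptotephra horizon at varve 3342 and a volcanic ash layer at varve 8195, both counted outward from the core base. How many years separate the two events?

4853 years

The two markers are separated by 8195 − 3342 = 4853 varves.
One varve per year makes the interval 4853 years.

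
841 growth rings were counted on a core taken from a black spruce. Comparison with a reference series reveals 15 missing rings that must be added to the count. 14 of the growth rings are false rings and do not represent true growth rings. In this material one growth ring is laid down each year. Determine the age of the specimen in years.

842 yr

Adjusted count: 841 − 14 + 15 = 842 growth rings.
At one growth ring per year, that is 842 years.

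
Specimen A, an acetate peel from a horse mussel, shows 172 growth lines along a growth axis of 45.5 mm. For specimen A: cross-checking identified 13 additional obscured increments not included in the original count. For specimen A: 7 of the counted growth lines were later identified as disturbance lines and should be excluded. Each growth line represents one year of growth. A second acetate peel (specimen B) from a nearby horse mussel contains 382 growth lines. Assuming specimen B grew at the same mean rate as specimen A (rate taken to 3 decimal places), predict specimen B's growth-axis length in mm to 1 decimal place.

Specimen A: correcting the raw count gives 172 − 7 + 13 = 178 true growth lines.
A: Extension rate ≈ 45.5 / 178 = 0.256 mm/year.
B's length ≈ 0.256 × 382 = 97.8 mm.

97.8 mm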